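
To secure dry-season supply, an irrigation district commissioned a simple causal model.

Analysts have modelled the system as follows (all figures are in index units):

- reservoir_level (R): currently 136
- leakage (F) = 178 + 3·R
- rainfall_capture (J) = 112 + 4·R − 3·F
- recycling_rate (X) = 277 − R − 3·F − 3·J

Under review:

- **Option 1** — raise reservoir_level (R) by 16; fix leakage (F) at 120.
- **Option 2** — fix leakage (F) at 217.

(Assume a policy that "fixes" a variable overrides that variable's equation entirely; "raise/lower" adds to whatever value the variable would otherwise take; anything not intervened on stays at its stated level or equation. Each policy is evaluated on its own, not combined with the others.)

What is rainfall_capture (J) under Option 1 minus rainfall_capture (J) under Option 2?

Option 1 (R + 16, F := 120):
  R = 136 + 16 = 152
  F = 120
  J = 112 + 4·152 − 3·120 = 360
Option 2 (F := 217):
  R = 136
  F = 217
  J = 112 + 4·136 − 3·217 = 5
J: 360 − 5 = 355

355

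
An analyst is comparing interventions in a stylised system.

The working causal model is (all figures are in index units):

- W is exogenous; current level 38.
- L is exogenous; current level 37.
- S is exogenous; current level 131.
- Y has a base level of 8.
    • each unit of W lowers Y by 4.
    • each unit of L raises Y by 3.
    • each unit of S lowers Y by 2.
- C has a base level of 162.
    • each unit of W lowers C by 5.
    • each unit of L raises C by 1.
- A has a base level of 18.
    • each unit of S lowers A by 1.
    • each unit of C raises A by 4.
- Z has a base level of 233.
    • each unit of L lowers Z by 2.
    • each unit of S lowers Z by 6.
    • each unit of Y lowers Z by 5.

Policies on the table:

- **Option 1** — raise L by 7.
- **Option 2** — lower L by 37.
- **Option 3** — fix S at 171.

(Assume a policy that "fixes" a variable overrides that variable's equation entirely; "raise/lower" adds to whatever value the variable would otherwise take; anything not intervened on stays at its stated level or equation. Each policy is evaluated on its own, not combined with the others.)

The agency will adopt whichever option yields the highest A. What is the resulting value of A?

-49

Option 1 (L + 7):
  W = 38
  L = 37 + 7 = 44
  S = 131
  C = 162 − 5·38 + 44 = 16
  A = 18 − 131 + 4·16 = -49
Option 2 (L − 37):
  W = 38
  L = 37 − 37 = 0
  S = 131
  C = 162 − 5·38 + 0 = -28
  A = 18 − 131 + 4·(-28) = -225
Option 3 (S := 171):
  W = 38
  L = 37
  S = 171
  C = 162 − 5·38 + 37 = 9
  A = 18 − 171 + 4·9 = -117
Comparing — Option 1: A=-49, Option 2: A=-225, Option 3: A=-117. Highest is -49 (Option 1).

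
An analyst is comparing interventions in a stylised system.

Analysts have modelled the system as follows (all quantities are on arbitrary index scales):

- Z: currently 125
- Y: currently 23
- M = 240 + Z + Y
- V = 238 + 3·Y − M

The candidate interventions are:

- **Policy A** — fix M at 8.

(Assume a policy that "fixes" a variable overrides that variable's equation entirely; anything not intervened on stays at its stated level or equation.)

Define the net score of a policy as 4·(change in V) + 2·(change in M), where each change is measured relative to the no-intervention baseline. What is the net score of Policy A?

Baseline:
  Z = 125
  Y = 23
  M = 240 + 125 + 23 = 388
  V = 238 + 3·23 − 388 = -81
Policy A (M := 8):
  Z = 125
  Y = 23
  M = 8
  V = 238 + 3·23 − 8 = 299
ΔV = 299 − (-81) = 380; ΔM = 8 − 388 = -380
Score = 4·380 + 2·(-380) = 760

760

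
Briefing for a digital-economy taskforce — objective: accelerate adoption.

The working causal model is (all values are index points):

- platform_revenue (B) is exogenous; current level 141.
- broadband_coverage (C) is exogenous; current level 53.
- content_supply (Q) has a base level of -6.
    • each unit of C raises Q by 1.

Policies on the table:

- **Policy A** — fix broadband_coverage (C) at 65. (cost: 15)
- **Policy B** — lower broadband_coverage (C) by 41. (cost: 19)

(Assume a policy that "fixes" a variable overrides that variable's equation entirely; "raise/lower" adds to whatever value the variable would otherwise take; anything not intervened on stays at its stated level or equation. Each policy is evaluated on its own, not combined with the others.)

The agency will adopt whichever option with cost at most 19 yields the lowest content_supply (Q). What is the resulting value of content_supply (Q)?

Policy A (C := 65):
  C = 65
  Q = -6 + 65 = 59
Policy B (C − 41):
  C = 53 − 41 = 12
  Q = -6 + 12 = 6
Comparing — Policy A: Q=59, Policy B: Q=6. Lowest is 6 (Policy B).

6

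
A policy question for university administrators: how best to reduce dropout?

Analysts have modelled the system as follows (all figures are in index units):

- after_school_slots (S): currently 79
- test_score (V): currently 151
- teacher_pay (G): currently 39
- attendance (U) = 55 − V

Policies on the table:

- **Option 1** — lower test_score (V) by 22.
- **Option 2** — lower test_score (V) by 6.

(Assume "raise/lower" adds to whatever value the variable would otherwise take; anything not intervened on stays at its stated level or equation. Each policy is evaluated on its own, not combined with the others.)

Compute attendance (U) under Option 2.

Option 2 (V − 6):
  V = 151 − 6 = 145
  U = 55 − 145 = -90

-90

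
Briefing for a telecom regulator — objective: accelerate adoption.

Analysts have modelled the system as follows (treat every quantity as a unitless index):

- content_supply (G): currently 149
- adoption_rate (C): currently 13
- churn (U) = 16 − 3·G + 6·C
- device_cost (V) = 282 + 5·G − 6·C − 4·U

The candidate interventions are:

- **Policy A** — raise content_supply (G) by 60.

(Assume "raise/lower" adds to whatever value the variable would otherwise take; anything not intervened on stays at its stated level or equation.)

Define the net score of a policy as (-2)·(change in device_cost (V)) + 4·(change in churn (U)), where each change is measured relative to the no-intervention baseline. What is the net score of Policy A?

-2760

Baseline:
  G = 149
  C = 13
  U = 16 − 3·149 + 6·13 = -353
  V = 282 + 5·149 − 6·13 − 4·(-353) = 2361
Policy A (G + 60):
  G = 149 + 60 = 209
  C = 13
  U = 16 − 3·209 + 6·13 = -533
  V = 282 + 5·209 − 6·13 − 4·(-533) = 3381
ΔV = 3381 − 2361 = 1020; ΔU = -533 − (-353) = -180
Score = (-2)·1020 + 4·(-180) = -2760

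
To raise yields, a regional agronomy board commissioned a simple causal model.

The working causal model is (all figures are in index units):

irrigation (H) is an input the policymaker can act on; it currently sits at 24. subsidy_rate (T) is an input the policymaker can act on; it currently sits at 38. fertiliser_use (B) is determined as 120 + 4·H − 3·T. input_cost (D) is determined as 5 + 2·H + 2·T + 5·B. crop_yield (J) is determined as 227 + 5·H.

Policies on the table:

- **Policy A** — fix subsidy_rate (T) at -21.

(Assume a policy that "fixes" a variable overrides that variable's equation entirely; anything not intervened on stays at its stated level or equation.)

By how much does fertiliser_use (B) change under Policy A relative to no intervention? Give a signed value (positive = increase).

Baseline:
  H = 24
  T = 38
  B = 120 + 4·24 − 3·38 = 102
Policy A (T := -21):
  H = 24
  T = -21
  B = 120 + 4·24 − 3·(-21) = 279
Change in B: 279 − 102 = 177

177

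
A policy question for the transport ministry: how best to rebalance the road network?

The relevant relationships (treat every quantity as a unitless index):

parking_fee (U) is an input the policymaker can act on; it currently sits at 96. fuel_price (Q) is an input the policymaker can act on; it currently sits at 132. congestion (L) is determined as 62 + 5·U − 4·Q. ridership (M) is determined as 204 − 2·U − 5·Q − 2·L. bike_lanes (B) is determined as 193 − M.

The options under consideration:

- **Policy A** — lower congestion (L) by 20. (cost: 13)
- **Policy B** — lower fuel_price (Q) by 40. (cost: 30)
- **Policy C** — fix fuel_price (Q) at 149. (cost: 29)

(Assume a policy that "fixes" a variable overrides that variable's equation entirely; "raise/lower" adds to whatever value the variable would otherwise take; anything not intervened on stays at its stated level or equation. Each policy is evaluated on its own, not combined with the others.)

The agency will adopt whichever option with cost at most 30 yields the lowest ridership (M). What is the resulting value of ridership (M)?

Policy A (L − 20):
  U = 96
  Q = 132
  L = 62 + 5·96 − 4·132 (−20 from intervention) = -6
  M = 204 − 2·96 − 5·132 − 2·(-6) = -636
Policy B (Q − 40):
  U = 96
  Q = 132 − 40 = 92
  L = 62 + 5·96 − 4·92 = 174
  M = 204 − 2·96 − 5·92 − 2·174 = -796
Policy C (Q := 149):
  U = 96
  Q = 149
  L = 62 + 5·96 − 4·149 = -54
  M = 204 − 2·96 − 5·149 − 2·(-54) = -625
Comparing — Policy A: M=-636, Policy B: M=-796, Policy C: M=-625. Lowest is -796 (Policy B).

-796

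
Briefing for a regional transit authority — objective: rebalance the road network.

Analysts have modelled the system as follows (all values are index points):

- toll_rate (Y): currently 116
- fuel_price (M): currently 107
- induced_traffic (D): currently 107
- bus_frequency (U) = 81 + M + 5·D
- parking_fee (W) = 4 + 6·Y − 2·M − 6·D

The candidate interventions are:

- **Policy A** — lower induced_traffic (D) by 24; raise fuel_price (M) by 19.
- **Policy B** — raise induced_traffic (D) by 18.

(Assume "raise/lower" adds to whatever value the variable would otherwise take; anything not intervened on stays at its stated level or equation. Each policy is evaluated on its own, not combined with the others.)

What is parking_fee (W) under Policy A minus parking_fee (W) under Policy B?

214

Policy A (D − 24, M + 19):
  Y = 116
  M = 107 + 19 = 126
  D = 107 − 24 = 83
  W = 4 + 6·116 − 2·126 − 6·83 = -50
Policy B (D + 18):
  Y = 116
  M = 107
  D = 107 + 18 = 125
  W = 4 + 6·116 − 2·107 − 6·125 = -264
W: -50 − (-264) = 214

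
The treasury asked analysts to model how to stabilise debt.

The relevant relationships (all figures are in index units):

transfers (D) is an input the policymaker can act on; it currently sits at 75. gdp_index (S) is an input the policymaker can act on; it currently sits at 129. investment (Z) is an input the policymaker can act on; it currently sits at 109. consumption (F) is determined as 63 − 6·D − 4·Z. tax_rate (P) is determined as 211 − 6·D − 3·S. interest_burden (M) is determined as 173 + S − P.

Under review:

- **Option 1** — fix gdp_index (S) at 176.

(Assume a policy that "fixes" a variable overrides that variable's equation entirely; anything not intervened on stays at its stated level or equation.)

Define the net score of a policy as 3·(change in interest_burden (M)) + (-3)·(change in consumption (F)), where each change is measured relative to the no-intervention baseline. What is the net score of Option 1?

Baseline:
  D = 75
  S = 129
  Z = 109
  F = 63 − 6·75 − 4·109 = -823
  P = 211 − 6·75 − 3·129 = -626
  M = 173 + 129 − (-626) = 928
Option 1 (S := 176):
  D = 75
  S = 176
  Z = 109
  F = 63 − 6·75 − 4·109 = -823
  P = 211 − 6·75 − 3·176 = -767
  M = 173 + 176 − (-767) = 1116
ΔM = 1116 − 928 = 188; ΔF = -823 − (-823) = 0
Score = 3·188 + (-3)·0 = 564

564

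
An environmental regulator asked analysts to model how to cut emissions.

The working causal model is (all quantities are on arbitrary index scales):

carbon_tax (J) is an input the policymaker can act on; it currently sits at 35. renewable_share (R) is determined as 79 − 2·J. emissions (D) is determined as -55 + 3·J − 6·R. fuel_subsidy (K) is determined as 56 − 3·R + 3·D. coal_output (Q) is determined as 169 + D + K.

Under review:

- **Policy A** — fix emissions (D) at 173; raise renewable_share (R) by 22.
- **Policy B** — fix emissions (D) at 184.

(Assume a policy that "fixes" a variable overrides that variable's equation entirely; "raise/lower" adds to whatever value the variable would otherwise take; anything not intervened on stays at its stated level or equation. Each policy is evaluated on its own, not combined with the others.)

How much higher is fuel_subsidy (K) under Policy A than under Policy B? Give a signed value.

-99

Policy A (D := 173, R + 22):
  J = 35
  R = 79 − 2·35 (+22 from intervention) = 31
  D = 173
  K = 56 − 3·31 + 3·173 = 482
Policy B (D := 184):
  J = 35
  R = 79 − 2·35 = 9
  D = 184
  K = 56 − 3·9 + 3·184 = 581
K: 482 − 581 = -99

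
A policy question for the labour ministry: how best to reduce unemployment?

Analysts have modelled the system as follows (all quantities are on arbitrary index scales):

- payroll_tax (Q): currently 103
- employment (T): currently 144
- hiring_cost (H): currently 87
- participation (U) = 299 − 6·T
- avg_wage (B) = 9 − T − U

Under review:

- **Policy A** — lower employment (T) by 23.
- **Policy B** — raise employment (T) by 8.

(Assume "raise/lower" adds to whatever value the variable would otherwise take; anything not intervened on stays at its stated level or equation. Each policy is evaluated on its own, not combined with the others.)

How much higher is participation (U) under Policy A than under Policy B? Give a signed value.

Policy A (T − 23):
  T = 144 − 23 = 121
  U = 299 − 6·121 = -427
Policy B (T + 8):
  T = 144 + 8 = 152
  U = 299 − 6·152 = -613
U: -427 − (-613) = 186

186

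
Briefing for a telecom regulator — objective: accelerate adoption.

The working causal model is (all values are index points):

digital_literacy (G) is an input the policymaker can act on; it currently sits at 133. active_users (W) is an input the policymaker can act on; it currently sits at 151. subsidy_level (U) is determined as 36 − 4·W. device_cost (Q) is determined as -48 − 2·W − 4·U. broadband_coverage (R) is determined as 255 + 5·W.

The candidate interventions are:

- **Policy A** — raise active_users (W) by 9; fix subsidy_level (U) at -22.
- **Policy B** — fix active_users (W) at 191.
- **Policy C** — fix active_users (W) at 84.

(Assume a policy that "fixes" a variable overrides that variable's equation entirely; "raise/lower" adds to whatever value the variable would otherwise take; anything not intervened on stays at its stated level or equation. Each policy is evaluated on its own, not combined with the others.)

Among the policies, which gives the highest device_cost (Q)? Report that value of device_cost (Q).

2482

Policy A (W + 9, U := -22):
  W = 151 + 9 = 160
  U = -22
  Q = -48 − 2·160 − 4·(-22) = -280
Policy B (W := 191):
  W = 191
  U = 36 − 4·191 = -728
  Q = -48 − 2·191 − 4·(-728) = 2482
Policy C (W := 84):
  W = 84
  U = 36 − 4·84 = -300
  Q = -48 − 2·84 − 4·(-300) = 984
Comparing — Policy A: Q=-280, Policy B: Q=2482, Policy C: Q=984. Highest is 2482 (Policy B).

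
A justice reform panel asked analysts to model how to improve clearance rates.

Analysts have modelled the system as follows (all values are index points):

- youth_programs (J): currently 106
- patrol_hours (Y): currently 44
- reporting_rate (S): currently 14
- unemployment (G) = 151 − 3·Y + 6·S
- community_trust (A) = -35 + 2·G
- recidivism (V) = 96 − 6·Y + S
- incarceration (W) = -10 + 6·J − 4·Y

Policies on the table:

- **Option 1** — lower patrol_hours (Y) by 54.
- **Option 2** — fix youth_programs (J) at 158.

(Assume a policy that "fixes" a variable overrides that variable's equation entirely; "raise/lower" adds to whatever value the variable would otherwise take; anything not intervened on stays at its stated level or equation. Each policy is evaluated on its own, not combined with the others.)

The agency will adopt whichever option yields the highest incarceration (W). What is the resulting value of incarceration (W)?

762

Option 1 (Y − 54):
  J = 106
  Y = 44 − 54 = -10
  W = -10 + 6·106 − 4·(-10) = 666
Option 2 (J := 158):
  J = 158
  Y = 44
  W = -10 + 6·158 − 4·44 = 762
Comparing — Option 1: W=666, Option 2: W=762. Highest is 762 (Option 2).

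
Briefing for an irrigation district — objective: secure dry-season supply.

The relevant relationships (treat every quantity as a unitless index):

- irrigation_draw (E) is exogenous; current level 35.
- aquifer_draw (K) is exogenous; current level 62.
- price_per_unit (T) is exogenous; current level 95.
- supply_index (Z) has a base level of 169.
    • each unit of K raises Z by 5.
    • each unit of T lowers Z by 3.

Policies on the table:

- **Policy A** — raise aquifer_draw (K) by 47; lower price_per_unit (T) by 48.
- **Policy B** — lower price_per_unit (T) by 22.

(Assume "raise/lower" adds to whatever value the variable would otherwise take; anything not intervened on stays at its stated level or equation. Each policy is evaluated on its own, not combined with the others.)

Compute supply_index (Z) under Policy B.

260

Policy B (T − 22):
  K = 62
  T = 95 − 22 = 73
  Z = 169 + 5·62 − 3·73 = 260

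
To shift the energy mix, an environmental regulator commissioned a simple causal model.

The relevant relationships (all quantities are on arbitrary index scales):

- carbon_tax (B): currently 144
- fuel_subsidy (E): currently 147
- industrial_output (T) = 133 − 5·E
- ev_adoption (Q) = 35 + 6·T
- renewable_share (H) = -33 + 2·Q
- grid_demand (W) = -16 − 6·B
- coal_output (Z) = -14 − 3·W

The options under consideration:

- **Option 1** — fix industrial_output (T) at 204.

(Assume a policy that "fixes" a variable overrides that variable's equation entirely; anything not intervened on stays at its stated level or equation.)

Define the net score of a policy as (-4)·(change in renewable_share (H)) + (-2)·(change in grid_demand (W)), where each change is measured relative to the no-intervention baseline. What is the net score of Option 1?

-38688

Baseline:
  B = 144
  E = 147
  T = 133 − 5·147 = -602
  Q = 35 + 6·(-602) = -3577
  H = -33 + 2·(-3577) = -7187
  W = -16 − 6·144 = -880
Option 1 (T := 204):
  B = 144
  E = 147
  T = 204
  Q = 35 + 6·204 = 1259
  H = -33 + 2·1259 = 2485
  W = -16 − 6·144 = -880
ΔH = 2485 − (-7187) = 9672; ΔW = -880 − (-880) = 0
Score = (-4)·9672 + (-2)·0 = -38688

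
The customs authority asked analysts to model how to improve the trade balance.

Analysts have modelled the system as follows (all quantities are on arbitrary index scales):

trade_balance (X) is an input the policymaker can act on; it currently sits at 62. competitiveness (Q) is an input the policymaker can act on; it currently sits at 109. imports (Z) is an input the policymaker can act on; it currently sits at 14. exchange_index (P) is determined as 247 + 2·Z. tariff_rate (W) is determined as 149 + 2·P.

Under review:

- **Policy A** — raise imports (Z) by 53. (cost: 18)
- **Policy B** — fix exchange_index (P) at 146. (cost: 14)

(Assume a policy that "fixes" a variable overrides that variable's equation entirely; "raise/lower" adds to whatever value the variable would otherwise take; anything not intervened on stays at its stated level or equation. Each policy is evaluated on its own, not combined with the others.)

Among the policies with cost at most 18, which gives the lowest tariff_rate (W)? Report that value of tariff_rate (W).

441

Policy A (Z + 53):
  Z = 14 + 53 = 67
  P = 247 + 2·67 = 381
  W = 149 + 2·381 = 911
Policy B (P := 146):
  Z = 14
  P = 146
  W = 149 + 2·146 = 441
Comparing — Policy A: W=911, Policy B: W=441. Lowest is 441 (Policy B).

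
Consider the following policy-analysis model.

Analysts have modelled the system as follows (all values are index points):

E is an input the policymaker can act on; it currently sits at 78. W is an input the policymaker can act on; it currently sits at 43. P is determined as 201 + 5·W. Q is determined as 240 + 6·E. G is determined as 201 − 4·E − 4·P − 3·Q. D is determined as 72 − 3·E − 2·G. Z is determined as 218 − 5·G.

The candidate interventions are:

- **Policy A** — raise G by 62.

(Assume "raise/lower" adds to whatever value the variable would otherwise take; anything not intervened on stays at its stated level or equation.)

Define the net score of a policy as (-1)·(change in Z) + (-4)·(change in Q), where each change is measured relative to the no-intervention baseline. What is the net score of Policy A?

310

Baseline:
  E = 78
  W = 43
  P = 201 + 5·43 = 416
  Q = 240 + 6·78 = 708
  G = 201 − 4·78 − 4·416 − 3·708 = -3899
  Z = 218 − 5·(-3899) = 19713
Policy A (G + 62):
  E = 78
  W = 43
  P = 201 + 5·43 = 416
  Q = 240 + 6·78 = 708
  G = 201 − 4·78 − 4·416 − 3·708 (+62 from intervention) = -3837
  Z = 218 − 5·(-3837) = 19403
ΔZ = 19403 − 19713 = -310; ΔQ = 708 − 708 = 0
Score = (-1)·(-310) + (-4)·0 = 310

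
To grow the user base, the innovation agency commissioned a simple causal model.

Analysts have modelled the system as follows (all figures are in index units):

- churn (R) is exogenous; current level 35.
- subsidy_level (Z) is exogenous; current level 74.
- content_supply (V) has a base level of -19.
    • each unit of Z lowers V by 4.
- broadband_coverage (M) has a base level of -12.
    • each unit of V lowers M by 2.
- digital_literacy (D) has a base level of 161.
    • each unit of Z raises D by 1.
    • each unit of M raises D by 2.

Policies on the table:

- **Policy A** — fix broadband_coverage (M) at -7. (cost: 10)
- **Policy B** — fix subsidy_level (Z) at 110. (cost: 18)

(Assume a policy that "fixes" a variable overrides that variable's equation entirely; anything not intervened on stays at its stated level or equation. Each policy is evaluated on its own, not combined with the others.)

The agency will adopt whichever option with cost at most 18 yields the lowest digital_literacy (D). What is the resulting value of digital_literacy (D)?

Policy A (M := -7):
  Z = 74
  V = -19 − 4·74 = -315
  M = -7
  D = 161 + 74 + 2·(-7) = 221
Policy B (Z := 110):
  Z = 110
  V = -19 − 4·110 = -459
  M = -12 − 2·(-459) = 906
  D = 161 + 110 + 2·906 = 2083
Comparing — Policy A: D=221, Policy B: D=2083. Lowest is 221 (Policy A).

221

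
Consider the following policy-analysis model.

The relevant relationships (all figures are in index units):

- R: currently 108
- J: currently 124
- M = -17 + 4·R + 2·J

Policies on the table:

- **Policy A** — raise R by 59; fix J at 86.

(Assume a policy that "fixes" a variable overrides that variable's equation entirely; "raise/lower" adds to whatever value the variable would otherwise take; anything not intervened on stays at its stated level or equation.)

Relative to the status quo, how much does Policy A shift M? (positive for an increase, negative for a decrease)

160

Baseline:
  R = 108
  J = 124
  M = -17 + 4·108 + 2·124 = 663
Policy A (R + 59, J := 86):
  R = 108 + 59 = 167
  J = 86
  M = -17 + 4·167 + 2·86 = 823
Change in M: 823 − 663 = 160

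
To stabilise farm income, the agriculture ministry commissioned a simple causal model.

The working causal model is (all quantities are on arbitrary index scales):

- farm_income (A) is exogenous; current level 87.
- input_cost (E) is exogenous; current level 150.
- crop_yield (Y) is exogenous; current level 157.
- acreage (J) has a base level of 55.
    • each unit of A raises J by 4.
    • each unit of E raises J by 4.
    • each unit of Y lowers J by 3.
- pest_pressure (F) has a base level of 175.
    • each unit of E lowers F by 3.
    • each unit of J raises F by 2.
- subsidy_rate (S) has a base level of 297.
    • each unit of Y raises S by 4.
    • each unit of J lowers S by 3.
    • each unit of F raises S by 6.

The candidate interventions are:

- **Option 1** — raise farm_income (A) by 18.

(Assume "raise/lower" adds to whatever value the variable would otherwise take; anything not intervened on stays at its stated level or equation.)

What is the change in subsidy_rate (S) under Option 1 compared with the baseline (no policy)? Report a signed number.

648

Baseline:
  A = 87
  E = 150
  Y = 157
  J = 55 + 4·87 + 4·150 − 3·157 = 532
  F = 175 − 3·150 + 2·532 = 789
  S = 297 + 4·157 − 3·532 + 6·789 = 4063
Option 1 (A + 18):
  A = 87 + 18 = 105
  E = 150
  Y = 157
  J = 55 + 4·105 + 4·150 − 3·157 = 604
  F = 175 − 3·150 + 2·604 = 933
  S = 297 + 4·157 − 3·604 + 6·933 = 4711
Change in S: 4711 − 4063 = 648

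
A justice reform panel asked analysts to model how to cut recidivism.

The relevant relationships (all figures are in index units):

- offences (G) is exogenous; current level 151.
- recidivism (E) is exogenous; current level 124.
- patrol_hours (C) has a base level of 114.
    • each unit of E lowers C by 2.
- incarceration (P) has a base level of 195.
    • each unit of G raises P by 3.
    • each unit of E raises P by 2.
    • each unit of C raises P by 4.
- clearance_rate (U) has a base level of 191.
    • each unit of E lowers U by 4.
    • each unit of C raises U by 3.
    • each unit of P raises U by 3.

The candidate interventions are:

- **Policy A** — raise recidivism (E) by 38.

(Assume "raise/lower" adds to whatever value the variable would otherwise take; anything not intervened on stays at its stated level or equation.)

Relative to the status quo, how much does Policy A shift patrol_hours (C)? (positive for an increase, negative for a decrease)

-76

Baseline:
  E = 124
  C = 114 − 2·124 = -134
Policy A (E + 38):
  E = 124 + 38 = 162
  C = 114 − 2·162 = -210
Change in C: -210 − (-134) = -76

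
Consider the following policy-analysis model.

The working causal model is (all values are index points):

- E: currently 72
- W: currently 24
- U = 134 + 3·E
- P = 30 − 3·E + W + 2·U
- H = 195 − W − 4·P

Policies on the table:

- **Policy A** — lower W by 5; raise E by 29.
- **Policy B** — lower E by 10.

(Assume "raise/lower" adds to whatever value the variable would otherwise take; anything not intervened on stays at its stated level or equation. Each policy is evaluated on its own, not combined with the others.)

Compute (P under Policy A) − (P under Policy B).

Policy A (W − 5, E + 29):
  E = 72 + 29 = 101
  W = 24 − 5 = 19
  U = 134 + 3·101 = 437
  P = 30 − 3·101 + 19 + 2·437 = 620
Policy B (E − 10):
  E = 72 − 10 = 62
  W = 24
  U = 134 + 3·62 = 320
  P = 30 − 3·62 + 24 + 2·320 = 508
P: 620 − 508 = 112

112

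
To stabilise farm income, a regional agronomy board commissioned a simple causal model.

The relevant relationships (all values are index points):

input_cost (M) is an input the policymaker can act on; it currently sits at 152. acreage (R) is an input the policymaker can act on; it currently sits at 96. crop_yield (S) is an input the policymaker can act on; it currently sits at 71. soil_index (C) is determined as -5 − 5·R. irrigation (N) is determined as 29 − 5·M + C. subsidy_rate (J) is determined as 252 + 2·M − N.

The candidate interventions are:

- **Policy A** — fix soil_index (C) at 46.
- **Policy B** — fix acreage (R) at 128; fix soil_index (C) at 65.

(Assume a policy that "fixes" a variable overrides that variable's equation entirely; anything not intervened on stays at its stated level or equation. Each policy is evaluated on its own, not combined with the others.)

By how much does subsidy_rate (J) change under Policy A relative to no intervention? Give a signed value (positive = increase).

-531

Baseline:
  M = 152
  R = 96
  C = -5 − 5·96 = -485
  N = 29 − 5·152 + (-485) = -1216
  J = 252 + 2·152 − (-1216) = 1772
Policy A (C := 46):
  M = 152
  R = 96
  C = 46
  N = 29 − 5·152 + 46 = -685
  J = 252 + 2·152 − (-685) = 1241
Change in J: 1241 − 1772 = -531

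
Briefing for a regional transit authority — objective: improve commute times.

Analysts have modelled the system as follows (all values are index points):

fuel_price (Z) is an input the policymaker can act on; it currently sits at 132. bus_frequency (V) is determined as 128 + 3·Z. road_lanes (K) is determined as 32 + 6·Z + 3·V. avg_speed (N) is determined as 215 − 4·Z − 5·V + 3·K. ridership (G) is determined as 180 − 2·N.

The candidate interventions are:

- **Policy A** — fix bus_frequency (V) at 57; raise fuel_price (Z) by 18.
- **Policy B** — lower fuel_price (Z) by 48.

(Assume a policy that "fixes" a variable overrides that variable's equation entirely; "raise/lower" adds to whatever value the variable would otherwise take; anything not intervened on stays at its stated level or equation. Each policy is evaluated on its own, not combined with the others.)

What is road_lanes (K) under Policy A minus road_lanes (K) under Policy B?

-573

Policy A (V := 57, Z + 18):
  Z = 132 + 18 = 150
  V = 57
  K = 32 + 6·150 + 3·57 = 1103
Policy B (Z − 48):
  Z = 132 − 48 = 84
  V = 128 + 3·84 = 380
  K = 32 + 6·84 + 3·380 = 1676
K: 1103 − 1676 = -573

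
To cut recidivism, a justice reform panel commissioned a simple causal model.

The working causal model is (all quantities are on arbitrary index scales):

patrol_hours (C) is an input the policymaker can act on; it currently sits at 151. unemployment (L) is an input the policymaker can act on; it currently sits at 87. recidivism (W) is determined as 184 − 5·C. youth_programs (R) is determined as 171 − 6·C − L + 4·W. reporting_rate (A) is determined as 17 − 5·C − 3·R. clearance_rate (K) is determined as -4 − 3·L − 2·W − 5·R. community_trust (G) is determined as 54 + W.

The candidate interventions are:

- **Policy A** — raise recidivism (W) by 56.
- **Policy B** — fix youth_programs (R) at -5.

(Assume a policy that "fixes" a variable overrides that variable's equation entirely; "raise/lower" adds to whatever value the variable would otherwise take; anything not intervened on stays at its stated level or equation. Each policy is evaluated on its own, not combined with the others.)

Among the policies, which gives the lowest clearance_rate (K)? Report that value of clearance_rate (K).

Policy A (W + 56):
  C = 151
  L = 87
  W = 184 − 5·151 (+56 from intervention) = -515
  R = 171 − 6·151 − 87 + 4·(-515) = -2882
  K = -4 − 3·87 − 2·(-515) − 5·(-2882) = 15175
Policy B (R := -5):
  C = 151
  L = 87
  W = 184 − 5·151 = -571
  R = -5
  K = -4 − 3·87 − 2·(-571) − 5·(-5) = 902
Comparing — Policy A: K=15175, Policy B: K=902. Lowest is 902 (Policy B).

902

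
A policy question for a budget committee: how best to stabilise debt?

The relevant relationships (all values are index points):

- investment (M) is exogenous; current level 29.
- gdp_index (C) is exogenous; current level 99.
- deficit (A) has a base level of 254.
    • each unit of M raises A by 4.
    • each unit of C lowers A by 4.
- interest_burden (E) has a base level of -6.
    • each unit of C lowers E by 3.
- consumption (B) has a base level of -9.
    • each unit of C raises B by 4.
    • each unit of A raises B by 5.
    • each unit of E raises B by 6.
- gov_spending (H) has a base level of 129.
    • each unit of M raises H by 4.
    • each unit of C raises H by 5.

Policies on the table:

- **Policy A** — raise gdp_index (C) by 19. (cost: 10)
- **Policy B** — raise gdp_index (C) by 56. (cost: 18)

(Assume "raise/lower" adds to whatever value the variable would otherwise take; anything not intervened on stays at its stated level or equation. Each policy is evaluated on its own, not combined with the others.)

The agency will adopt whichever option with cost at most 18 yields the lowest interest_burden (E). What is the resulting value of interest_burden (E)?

-471

Policy A (C + 19):
  C = 99 + 19 = 118
  E = -6 − 3·118 = -360
Policy B (C + 56):
  C = 99 + 56 = 155
  E = -6 − 3·155 = -471
Comparing — Policy A: E=-360, Policy B: E=-471. Lowest is -471 (Policy B).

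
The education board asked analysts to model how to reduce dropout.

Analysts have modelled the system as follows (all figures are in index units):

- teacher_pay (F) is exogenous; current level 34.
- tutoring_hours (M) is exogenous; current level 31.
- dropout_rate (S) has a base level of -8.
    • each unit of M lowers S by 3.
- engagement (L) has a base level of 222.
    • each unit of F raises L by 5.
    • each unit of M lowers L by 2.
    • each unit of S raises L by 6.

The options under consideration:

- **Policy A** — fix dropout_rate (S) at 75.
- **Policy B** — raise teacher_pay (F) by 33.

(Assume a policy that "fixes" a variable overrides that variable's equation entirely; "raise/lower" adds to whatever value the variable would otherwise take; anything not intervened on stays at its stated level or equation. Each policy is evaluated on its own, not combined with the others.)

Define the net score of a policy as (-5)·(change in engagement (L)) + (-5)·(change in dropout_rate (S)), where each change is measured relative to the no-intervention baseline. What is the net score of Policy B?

-825

Baseline:
  F = 34
  M = 31
  S = -8 − 3·31 = -101
  L = 222 + 5·34 − 2·31 + 6·(-101) = -276
Policy B (F + 33):
  F = 34 + 33 = 67
  M = 31
  S = -8 − 3·31 = -101
  L = 222 + 5·67 − 2·31 + 6·(-101) = -111
ΔL = -111 − (-276) = 165; ΔS = -101 − (-101) = 0
Score = (-5)·165 + (-5)·0 = -825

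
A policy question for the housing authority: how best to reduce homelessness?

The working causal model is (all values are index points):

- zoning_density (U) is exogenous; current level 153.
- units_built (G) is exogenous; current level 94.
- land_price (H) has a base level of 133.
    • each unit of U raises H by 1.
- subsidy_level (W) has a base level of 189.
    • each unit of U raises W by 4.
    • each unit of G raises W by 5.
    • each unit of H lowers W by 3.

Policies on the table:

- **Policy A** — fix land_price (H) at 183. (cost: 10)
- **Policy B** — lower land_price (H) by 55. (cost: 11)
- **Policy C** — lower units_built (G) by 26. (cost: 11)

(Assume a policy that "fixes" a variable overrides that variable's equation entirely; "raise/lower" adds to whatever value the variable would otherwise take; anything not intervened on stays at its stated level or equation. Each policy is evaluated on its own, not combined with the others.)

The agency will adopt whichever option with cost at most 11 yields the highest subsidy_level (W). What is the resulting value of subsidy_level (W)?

Policy A (H := 183):
  U = 153
  G = 94
  H = 183
  W = 189 + 4·153 + 5·94 − 3·183 = 722
Policy B (H − 55):
  U = 153
  G = 94
  H = 133 + 153 (−55 from intervention) = 231
  W = 189 + 4·153 + 5·94 − 3·231 = 578
Policy C (G − 26):
  U = 153
  G = 94 − 26 = 68
  H = 133 + 153 = 286
  W = 189 + 4·153 + 5·68 − 3·286 = 283
Comparing — Policy A: W=722, Policy B: W=578, Policy C: W=283. Highest is 722 (Policy A).

722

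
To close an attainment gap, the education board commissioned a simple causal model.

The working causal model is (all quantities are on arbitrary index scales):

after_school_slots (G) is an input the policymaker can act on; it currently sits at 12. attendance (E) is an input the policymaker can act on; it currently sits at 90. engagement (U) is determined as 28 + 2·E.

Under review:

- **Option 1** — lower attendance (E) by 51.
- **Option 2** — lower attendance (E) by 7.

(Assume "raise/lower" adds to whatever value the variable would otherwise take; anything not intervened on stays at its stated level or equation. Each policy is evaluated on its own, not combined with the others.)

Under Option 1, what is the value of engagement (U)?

106

Option 1 (E − 51):
  E = 90 − 51 = 39
  U = 28 + 2·39 = 106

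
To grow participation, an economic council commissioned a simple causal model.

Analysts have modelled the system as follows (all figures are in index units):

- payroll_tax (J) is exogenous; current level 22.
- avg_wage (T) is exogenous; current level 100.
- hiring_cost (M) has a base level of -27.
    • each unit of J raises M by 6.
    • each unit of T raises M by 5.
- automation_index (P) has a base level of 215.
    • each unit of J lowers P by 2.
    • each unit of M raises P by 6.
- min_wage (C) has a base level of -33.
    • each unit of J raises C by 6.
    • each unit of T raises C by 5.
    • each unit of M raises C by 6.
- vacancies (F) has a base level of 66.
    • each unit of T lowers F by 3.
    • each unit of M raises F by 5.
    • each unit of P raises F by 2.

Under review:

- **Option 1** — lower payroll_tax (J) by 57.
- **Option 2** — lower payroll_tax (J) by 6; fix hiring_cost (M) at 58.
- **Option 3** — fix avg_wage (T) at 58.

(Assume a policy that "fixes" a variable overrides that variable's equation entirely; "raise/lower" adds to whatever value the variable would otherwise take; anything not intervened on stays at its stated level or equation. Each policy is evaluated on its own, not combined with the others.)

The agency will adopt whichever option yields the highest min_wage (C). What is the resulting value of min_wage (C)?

2759

Option 1 (J − 57):
  J = 22 − 57 = -35
  T = 100
  M = -27 + 6·(-35) + 5·100 = 263
  C = -33 + 6·(-35) + 5·100 + 6·263 = 1835
Option 2 (J − 6, M := 58):
  J = 22 − 6 = 16
  T = 100
  M = 58
  C = -33 + 6·16 + 5·100 + 6·58 = 911
Option 3 (T := 58):
  J = 22
  T = 58
  M = -27 + 6·22 + 5·58 = 395
  C = -33 + 6·22 + 5·58 + 6·395 = 2759
Comparing — Option 1: C=1835, Option 2: C=911, Option 3: C=2759. Highest is 2759 (Option 3).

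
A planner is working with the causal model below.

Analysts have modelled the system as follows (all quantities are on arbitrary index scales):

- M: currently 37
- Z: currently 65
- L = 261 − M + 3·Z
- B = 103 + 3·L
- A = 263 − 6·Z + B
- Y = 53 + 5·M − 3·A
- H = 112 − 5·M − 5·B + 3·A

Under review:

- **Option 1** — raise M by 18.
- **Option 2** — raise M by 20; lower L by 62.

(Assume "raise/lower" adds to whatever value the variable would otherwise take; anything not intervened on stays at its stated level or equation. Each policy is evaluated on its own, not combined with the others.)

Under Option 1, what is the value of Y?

Option 1 (M + 18):
  M = 37 + 18 = 55
  Z = 65
  L = 261 − 55 + 3·65 = 401
  B = 103 + 3·401 = 1306
  A = 263 − 6·65 + 1306 = 1179
  Y = 53 + 5·55 − 3·1179 = -3209

-3209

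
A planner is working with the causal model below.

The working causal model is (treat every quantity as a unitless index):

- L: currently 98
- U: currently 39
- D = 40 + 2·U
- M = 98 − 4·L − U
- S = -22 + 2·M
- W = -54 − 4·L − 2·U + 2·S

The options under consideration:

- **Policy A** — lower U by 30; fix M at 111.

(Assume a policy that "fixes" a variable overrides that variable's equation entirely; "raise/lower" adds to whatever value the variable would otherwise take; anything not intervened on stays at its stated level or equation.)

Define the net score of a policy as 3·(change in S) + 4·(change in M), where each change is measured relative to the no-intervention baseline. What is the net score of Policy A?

4440

Baseline:
  L = 98
  U = 39
  M = 98 − 4·98 − 39 = -333
  S = -22 + 2·(-333) = -688
Policy A (U − 30, M := 111):
  L = 98
  U = 39 − 30 = 9
  M = 111
  S = -22 + 2·111 = 200
ΔS = 200 − (-688) = 888; ΔM = 111 − (-333) = 444
Score = 3·888 + 4·444 = 4440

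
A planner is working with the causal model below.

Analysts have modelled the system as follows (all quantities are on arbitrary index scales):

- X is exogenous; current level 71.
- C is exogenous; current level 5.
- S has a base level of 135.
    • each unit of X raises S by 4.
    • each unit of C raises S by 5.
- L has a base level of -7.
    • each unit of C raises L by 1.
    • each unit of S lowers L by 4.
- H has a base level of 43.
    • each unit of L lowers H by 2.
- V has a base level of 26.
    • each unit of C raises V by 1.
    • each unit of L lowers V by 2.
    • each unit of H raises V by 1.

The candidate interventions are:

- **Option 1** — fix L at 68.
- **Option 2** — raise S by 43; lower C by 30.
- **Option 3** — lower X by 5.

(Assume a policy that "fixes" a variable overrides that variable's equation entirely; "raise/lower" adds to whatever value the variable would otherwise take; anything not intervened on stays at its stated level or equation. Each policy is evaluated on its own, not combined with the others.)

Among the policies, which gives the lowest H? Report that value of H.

Option 1 (L := 68):
  X = 71
  C = 5
  S = 135 + 4·71 + 5·5 = 444
  L = 68
  H = 43 − 2·68 = -93
Option 2 (S + 43, C − 30):
  X = 71
  C = 5 − 30 = -25
  S = 135 + 4·71 + 5·(-25) (+43 from intervention) = 337
  L = -7 + (-25) − 4·337 = -1380
  H = 43 − 2·(-1380) = 2803
Option 3 (X − 5):
  X = 71 − 5 = 66
  C = 5
  S = 135 + 4·66 + 5·5 = 424
  L = -7 + 5 − 4·424 = -1698
  H = 43 − 2·(-1698) = 3439
Comparing — Option 1: H=-93, Option 2: H=2803, Option 3: H=3439. Lowest is -93 (Option 1).

-93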